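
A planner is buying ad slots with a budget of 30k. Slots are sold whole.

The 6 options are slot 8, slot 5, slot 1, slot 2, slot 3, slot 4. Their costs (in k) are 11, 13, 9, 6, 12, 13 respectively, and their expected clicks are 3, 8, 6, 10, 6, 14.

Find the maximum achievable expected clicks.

Allowing fractional choices, the relaxed optimum would be about 31.2, but ad slots are indivisible.
slot 1 + slot 2 + slot 4: cost 9 + 6 + 13 = 28 ≤ 30, expected clicks 6 + 10 + 14 = 30.
slot 8 + slot 2 + slot 4: cost 11 + 6 + 13 = 30 ≤ 30, expected clicks 3 + 10 + 14 = 27.
Best is slot 1, slot 2, and slot 4 with total expected clicks 30.

30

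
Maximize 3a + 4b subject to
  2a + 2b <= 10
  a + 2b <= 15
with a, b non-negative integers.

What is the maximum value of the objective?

20

(a,b)=(0,5) is feasible, giving 20.
(a,b)=(1,4) is feasible, giving 19.
(a,b)=(0,4) is feasible, giving 16.
Maximum is 20 at (a,b)=(0,5).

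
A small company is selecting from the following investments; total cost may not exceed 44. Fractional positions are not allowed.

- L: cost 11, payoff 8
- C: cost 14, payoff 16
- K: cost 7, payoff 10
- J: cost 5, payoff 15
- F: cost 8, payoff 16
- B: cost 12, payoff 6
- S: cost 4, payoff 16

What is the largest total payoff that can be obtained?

Allowing fractional choices, the relaxed optimum would be about 77.4, but investments are indivisible.
L + C + J + F + S: cost 11 + 14 + 5 + 8 + 4 = 42 ≤ 44, payoff 8 + 16 + 15 + 16 + 16 = 71.
C + J + F + B + S: cost 14 + 5 + 8 + 12 + 4 = 43 ≤ 44, payoff 16 + 15 + 16 + 6 + 16 = 69.
C + K + J + F + S: cost 14 + 7 + 5 + 8 + 4 = 38 ≤ 44, payoff 16 + 10 + 15 + 16 + 16 = 73.
Best is C, K, J, F, and S with total payoff 73.

73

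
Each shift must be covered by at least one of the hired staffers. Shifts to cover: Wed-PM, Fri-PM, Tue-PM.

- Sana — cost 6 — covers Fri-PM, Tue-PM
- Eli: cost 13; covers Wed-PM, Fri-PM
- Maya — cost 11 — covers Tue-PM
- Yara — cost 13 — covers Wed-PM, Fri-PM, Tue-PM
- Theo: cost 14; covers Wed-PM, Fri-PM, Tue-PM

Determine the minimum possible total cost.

Yara alone covers Wed-PM, Fri-PM, Tue-PM — every shift.
Total cost: 13.

13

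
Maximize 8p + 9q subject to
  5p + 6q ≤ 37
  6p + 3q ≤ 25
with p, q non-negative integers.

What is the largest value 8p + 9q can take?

54

(p,q)=(0,6) is feasible, giving 54.
(p,q)=(1,5) is feasible, giving 53.
Maximum is 54 at (p,q)=(0,6).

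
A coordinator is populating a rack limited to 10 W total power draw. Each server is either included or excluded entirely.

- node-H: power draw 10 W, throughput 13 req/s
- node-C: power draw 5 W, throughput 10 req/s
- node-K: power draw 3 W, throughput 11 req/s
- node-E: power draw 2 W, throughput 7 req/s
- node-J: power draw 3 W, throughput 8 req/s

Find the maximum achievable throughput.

node-C + node-E + node-J: power draw 5 + 2 + 3 = 10 ≤ 10, throughput 10 + 7 + 8 = 25.
node-K + node-E + node-J: power draw 3 + 2 + 3 = 8 ≤ 10, throughput 11 + 7 + 8 = 26.
node-C + node-K + node-E: power draw 5 + 3 + 2 = 10 ≤ 10, throughput 10 + 11 + 7 = 28.
Best is node-C, node-K, and node-E with total throughput 28.

28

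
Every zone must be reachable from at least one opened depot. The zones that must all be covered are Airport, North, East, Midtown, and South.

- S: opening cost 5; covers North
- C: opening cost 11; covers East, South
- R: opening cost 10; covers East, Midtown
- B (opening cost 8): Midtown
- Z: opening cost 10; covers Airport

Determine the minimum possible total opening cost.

34

This is a weighted set-cover instance.
Choose S, C, B, and Z: together they cover Airport, North, East, Midtown, South — every zone.
Total opening cost: 5 + 11 + 8 + 10 = 34.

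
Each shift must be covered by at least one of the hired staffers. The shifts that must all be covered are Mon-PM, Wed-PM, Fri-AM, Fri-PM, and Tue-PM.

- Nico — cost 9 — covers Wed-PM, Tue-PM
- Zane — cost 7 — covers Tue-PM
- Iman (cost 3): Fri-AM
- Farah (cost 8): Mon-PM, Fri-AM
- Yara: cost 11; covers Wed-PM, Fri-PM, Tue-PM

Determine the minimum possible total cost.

This is an integer covering problem.
The greedy cost-per-new-shift heuristic would pick Iman, Yara, and Farah for 22, but a cheaper cover exists.
Choose Farah and Yara: together they cover Mon-PM, Wed-PM, Fri-AM, Fri-PM, Tue-PM — every shift.
Total cost: 8 + 11 = 19.
No cover costs less than 19.

19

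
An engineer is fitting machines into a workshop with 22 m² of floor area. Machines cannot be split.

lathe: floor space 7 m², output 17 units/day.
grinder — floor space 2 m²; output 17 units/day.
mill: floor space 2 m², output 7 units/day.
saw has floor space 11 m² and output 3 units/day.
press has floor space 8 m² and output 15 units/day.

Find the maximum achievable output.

56

Allowing fractional choices, the relaxed optimum would be about 56.8, but machines are indivisible.
lathe + grinder + press: floor space 7 + 2 + 8 = 17 ≤ 22, output 17 + 17 + 15 = 49.
lathe + grinder + mill + saw: floor space 7 + 2 + 2 + 11 = 22 ≤ 22, output 17 + 17 + 7 + 3 = 44.
lathe + grinder + mill + press: floor space 7 + 2 + 2 + 8 = 19 ≤ 22, output 17 + 17 + 7 + 15 = 56.
Best is lathe, grinder, mill, and press with total output 56.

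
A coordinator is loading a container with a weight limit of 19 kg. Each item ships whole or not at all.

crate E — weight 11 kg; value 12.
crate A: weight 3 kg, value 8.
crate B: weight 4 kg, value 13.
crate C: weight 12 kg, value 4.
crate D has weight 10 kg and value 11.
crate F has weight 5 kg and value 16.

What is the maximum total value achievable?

This is a 0-1 knapsack instance.
crate A + crate B + crate F: weight 3 + 4 + 5 = 12 ≤ 19, value 8 + 13 + 16 = 37.
crate B + crate D + crate F: weight 4 + 10 + 5 = 19 ≤ 19, value 13 + 11 + 16 = 40.
crate E + crate A + crate F: weight 11 + 3 + 5 = 19 ≤ 19, value 12 + 8 + 16 = 36.
Best is crate B, crate D, and crate F with total value 40.

40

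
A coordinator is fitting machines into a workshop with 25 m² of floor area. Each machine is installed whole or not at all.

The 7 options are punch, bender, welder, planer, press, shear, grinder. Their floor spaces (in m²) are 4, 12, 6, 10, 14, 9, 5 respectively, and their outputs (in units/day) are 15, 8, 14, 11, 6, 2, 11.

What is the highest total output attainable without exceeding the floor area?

Treat it as a binary knapsack problem.
Take punch, welder, planer, and grinder: floor space 4 + 6 + 10 + 5 = 25 ≤ 25, output 15 + 14 + 11 + 11 = 51.
No other feasible combination does better.

51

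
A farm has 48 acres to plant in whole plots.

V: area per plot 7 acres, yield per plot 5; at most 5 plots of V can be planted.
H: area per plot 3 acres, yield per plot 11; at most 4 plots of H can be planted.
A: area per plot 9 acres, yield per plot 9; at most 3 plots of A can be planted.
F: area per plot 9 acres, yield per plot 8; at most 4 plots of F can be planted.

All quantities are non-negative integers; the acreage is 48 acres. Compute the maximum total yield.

79

This is a bounded integer knapsack.
4×H, 2×A, and 2×F: area 48 ≤ 48, yield 4·11 + 2·9 + 2·8 = 78.
4×H, 3×A, and 1×F: area 48 ≤ 48, yield 4·11 + 3·9 + 1·8 = 79.
Best is 79.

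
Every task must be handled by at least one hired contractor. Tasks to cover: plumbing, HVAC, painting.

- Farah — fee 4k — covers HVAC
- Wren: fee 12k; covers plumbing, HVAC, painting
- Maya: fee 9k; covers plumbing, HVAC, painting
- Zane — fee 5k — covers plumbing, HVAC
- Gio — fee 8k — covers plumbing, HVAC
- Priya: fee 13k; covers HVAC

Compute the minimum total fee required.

Maya alone covers plumbing, HVAC, painting — every task.
Total fee: 9.

9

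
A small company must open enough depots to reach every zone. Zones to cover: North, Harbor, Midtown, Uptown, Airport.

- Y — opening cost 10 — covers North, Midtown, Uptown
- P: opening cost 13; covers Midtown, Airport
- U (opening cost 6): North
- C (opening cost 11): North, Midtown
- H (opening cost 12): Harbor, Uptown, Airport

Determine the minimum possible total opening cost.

22

This is an integer covering problem.
Choose Y and H: together they cover North, Harbor, Midtown, Uptown, Airport — every zone.
Total opening cost: 10 + 12 = 22.
No cover costs less than 22.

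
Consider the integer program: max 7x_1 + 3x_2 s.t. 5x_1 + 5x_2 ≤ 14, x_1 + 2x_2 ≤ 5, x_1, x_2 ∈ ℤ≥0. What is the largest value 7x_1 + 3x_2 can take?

14

(x_1,x_2)=(2,0): 5·2+5·0=10≤14, 1·2+2·0=2≤5, objective 14.
(x_1,x_2)=(1,1): 5·1+5·1=10≤14, 1·1+2·1=3≤5, objective 10.
(x_1,x_2)=(1,0): 5·1+5·0=5≤14, 1·1+2·0=1≤5, objective 7.
The best lattice point is (2,0), giving 14.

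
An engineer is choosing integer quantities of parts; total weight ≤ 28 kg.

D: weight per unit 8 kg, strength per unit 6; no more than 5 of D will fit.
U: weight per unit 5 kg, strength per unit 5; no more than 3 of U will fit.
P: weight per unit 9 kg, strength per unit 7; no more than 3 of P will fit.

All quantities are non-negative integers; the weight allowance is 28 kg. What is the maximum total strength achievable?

2×U and 2×P: weight 28 ≤ 28, strength 2·5 + 2·7 = 24.
1×D, 2×U, and 1×P: weight 27 ≤ 28, strength 1·6 + 2·5 + 1·7 = 23.
Best is 24.

24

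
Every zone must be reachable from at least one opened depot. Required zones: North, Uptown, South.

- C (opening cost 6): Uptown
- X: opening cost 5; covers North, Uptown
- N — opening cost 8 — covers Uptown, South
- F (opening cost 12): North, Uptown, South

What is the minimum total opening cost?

12

This is a weighted set-cover instance.
The greedy cost-per-new-zone heuristic would pick X and N for 13, but a cheaper cover exists.
F alone covers North, Uptown, South — every zone.
Total opening cost: 12.
No cover costs less than 12.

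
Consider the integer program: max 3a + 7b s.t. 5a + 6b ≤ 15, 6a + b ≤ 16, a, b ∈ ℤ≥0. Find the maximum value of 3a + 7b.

14

(a,b)=(0,2): 5·0+6·2=12≤15, 6·0+1·2=2≤16, objective 14.
(a,b)=(1,1): 5·1+6·1=11≤15, 6·1+1·1=7≤16, objective 10.
(a,b)=(0,1): 5·0+6·1=6≤15, 6·0+1·1=1≤16, objective 7.
Maximum is 14 at (a,b)=(0,2).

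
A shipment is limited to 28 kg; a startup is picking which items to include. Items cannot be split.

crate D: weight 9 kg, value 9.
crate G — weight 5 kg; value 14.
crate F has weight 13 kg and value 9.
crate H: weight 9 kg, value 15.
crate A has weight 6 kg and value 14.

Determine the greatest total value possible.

43

Allowing fractional choices, the relaxed optimum would be about 51.0, but items are indivisible.
crate G + crate H + crate A: weight 5 + 9 + 6 = 20 ≤ 28, value 14 + 15 + 14 = 43.
crate D + crate H + crate A: weight 9 + 9 + 6 = 24 ≤ 28, value 9 + 15 + 14 = 38.
crate D + crate G + crate H: weight 9 + 5 + 9 = 23 ≤ 28, value 9 + 14 + 15 = 38.
Best is crate G, crate H, and crate A with total value 43.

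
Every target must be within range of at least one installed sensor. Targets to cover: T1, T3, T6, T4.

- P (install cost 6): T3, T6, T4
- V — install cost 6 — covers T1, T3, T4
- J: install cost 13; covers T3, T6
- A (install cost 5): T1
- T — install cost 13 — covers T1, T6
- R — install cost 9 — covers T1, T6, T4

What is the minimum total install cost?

Choose P and A: together they cover T1, T3, T6, T4 — every target.
Total install cost: 6 + 5 = 11.

11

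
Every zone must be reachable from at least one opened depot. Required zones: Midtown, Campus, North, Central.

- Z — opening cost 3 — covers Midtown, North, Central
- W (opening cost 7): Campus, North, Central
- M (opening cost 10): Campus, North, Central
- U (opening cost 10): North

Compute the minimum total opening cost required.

10

This is a weighted set-cover instance.
Choose Z and W: together they cover Midtown, Campus, North, Central — every zone.
Total opening cost: 3 + 7 = 10.
No cover costs less than 10.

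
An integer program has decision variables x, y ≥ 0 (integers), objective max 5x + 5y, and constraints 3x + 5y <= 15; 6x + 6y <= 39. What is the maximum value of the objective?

25

(x,y)=(5,0) is feasible, giving 25.
(x,y)=(4,0) is feasible, giving 20.
No feasible integer point exceeds 25.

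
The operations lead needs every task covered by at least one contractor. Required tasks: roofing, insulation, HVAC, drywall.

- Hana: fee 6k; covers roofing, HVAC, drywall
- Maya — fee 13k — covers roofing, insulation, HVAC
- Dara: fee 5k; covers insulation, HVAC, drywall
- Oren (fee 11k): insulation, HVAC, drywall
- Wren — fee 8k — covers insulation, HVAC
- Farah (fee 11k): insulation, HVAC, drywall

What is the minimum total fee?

This is a weighted set-cover instance.
Choose Hana and Dara: together they cover roofing, insulation, HVAC, drywall — every task.
Total fee: 6 + 5 = 11.

11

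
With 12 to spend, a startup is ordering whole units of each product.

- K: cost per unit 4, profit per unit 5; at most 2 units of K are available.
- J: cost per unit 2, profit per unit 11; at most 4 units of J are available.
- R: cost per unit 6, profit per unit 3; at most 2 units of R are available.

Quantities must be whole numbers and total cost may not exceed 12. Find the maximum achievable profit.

49

Take 1×K and 4×J: cost 12 ≤ 12, profit 1·5 + 4·11 = 49.
J has the best ratio (11/2) and is taken to its limit of 4; remaining capacity is filled optimally with the others.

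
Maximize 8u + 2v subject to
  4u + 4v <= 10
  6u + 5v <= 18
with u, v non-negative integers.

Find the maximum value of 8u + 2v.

Relaxing integrality, the LP optimum is 20.00 at (u,v) = (2.5, 0), which is not an integer point.
(u,v)=(2,0): 4·2+4·0=8≤10, 6·2+5·0=12≤18, objective 16.
(u,v)=(1,1): 4·1+4·1=8≤10, 6·1+5·1=11≤18, objective 10.
The best lattice point is (2,0), giving 16.

16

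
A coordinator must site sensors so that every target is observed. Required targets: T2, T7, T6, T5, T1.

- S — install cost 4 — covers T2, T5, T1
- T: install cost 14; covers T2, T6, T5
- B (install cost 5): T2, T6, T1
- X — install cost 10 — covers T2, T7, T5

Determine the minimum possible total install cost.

The greedy cost-per-new-target heuristic would pick S, B, and X for 19, but a cheaper cover exists.
Choose B and X: together they cover T2, T7, T6, T5, T1 — every target.
Total install cost: 5 + 10 = 15.
No cover costs less than 15.

15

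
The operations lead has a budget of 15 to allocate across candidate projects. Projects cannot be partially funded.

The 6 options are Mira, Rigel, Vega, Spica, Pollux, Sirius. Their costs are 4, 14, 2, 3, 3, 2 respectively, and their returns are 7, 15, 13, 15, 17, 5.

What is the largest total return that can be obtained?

57

Allowing fractional choices, the relaxed optimum would be about 58.1, but projects are indivisible.
Mira + Vega + Spica + Pollux: cost 4 + 2 + 3 + 3 = 12 ≤ 15, return 7 + 13 + 15 + 17 = 52.
Vega + Spica + Pollux + Sirius: cost 2 + 3 + 3 + 2 = 10 ≤ 15, return 13 + 15 + 17 + 5 = 50.
Mira + Vega + Spica + Pollux + Sirius: cost 4 + 2 + 3 + 3 + 2 = 14 ≤ 15, return 7 + 13 + 15 + 17 + 5 = 57.
Best is Mira, Vega, Spica, Pollux, and Sirius with total return 57.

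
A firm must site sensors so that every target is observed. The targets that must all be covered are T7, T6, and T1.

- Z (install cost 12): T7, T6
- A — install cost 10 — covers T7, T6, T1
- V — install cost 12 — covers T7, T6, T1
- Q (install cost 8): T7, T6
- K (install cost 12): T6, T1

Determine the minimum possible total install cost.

10

A alone covers T7, T6, T1 — every target.
Total install cost: 10.
No cover costs less than 10.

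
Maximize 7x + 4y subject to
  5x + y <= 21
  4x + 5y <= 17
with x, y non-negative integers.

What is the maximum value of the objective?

(x,y)=(4,0): 5·4+1·0=20≤21, 4·4+5·0=16≤17, objective 28.
(x,y)=(3,1): 5·3+1·1=16≤21, 4·3+5·1=17≤17, objective 25.
(x,y)=(3,0): 5·3+1·0=15≤21, 4·3+5·0=12≤17, objective 21.
No feasible integer point exceeds 28.

28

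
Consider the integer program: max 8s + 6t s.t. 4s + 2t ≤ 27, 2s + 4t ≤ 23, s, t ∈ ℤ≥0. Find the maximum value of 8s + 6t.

(s,t)=(5,3) is feasible, giving 58.
(s,t)=(5,2) is feasible, giving 52.
(s,t)=(4,3) is feasible, giving 50.
No feasible integer point exceeds 58.

58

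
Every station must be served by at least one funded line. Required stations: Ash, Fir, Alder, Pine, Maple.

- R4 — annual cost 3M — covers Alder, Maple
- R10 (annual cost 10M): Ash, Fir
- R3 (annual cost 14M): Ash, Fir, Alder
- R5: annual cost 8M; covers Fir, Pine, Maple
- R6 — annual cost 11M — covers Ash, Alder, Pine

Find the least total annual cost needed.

This is an integer covering problem.
The greedy cost-per-new-station heuristic would pick R4, R5, and R10 for 21, but a cheaper cover exists.
Choose R5 and R6: together they cover Ash, Fir, Alder, Pine, Maple — every station.
Total annual cost: 8 + 11 = 19.
No cover costs less than 19.

19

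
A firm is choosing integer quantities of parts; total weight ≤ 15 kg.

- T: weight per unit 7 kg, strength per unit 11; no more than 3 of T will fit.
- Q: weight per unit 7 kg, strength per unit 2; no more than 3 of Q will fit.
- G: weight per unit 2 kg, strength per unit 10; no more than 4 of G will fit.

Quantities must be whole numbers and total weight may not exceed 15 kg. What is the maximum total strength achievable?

This is a bounded integer knapsack.
Take 1×T and 4×G: weight 15 ≤ 15, strength 1·11 + 4·10 = 51.
G has the best ratio (10/2) and is taken to its limit of 4; remaining capacity is filled optimally with the others.

51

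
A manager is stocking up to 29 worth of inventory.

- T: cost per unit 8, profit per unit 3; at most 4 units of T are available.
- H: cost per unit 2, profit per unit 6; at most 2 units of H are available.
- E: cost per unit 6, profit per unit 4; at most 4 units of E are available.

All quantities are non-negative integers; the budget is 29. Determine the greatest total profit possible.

28

H has the best ratio (6/2); taking only H gives at most 2×6 = 12 (stopped by the supply cap of 2).
Mixing does better — 2×H and 4×E: cost 28 ≤ 29, profit 2·6 + 4·4 = 28.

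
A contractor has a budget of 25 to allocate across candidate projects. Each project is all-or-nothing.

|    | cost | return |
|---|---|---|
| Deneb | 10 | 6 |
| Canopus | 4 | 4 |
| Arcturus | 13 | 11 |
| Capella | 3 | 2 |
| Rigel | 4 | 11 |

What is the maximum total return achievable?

This is an integer program with binary decision variables.
Take Canopus, Arcturus, Capella, and Rigel: cost 4 + 13 + 3 + 4 = 24 ≤ 25, return 4 + 11 + 2 + 11 = 28.
No other feasible combination does better.

28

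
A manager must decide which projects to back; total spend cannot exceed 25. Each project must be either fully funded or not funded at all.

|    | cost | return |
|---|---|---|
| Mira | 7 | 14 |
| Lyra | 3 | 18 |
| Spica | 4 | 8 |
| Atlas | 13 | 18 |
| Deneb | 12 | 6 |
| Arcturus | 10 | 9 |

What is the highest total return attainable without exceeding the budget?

Allowing fractional choices, the relaxed optimum would be about 55.2, but projects are indivisible.
Lyra + Spica + Atlas: cost 3 + 4 + 13 = 20 ≤ 25, return 18 + 8 + 18 = 44.
Mira + Lyra + Spica + Arcturus: cost 7 + 3 + 4 + 10 = 24 ≤ 25, return 14 + 18 + 8 + 9 = 49.
Mira + Lyra + Atlas: cost 7 + 3 + 13 = 23 ≤ 25, return 14 + 18 + 18 = 50.
Best is Mira, Lyra, and Atlas with total return 50.

50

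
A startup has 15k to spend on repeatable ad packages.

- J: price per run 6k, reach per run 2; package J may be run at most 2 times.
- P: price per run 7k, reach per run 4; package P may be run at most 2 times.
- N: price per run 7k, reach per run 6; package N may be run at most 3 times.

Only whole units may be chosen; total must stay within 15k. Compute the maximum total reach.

Take 2×N: price 14 ≤ 15, reach 2·6 = 12.
No other integer combination yields more.

12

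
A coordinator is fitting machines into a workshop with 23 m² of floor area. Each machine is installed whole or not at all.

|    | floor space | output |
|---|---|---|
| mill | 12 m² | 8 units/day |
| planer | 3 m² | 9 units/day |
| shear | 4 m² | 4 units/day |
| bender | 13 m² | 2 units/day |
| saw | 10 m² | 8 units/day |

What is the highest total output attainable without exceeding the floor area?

21

Treat it as a binary knapsack problem.
Allowing fractional choices, the relaxed optimum would be about 25.0, but machines are indivisible.
mill + planer + shear: floor space 12 + 3 + 4 = 19 ≤ 23, output 8 + 9 + 4 = 21.
planer + shear + saw: floor space 3 + 4 + 10 = 17 ≤ 23, output 9 + 4 + 8 = 21.
planer + saw: floor space 3 + 10 = 13 ≤ 23, output 9 + 8 = 17.
The maximum output is 21; one optimal choice is planer, shear, and saw.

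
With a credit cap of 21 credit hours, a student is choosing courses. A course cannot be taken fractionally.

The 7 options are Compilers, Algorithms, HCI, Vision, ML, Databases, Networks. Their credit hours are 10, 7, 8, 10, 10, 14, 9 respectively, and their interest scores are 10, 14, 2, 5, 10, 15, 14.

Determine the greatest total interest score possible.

29

Allowing fractional choices, the relaxed optimum would be about 33.4, but courses are indivisible.
Algorithms + Networks: credit hours 7 + 9 = 16 ≤ 21, interest score 14 + 14 = 28.
Algorithms + Databases: credit hours 7 + 14 = 21 ≤ 21, interest score 14 + 15 = 29.
Compilers + Algorithms: credit hours 10 + 7 = 17 ≤ 21, interest score 10 + 14 = 24.
Best is Algorithms and Databases with total interest score 29.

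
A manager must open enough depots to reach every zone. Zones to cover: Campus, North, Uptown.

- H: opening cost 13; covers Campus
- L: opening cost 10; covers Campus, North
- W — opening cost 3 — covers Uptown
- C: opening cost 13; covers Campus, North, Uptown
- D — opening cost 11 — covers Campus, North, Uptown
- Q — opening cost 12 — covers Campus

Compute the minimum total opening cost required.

11

This is an integer covering problem.
D alone covers Campus, North, Uptown — every zone.
Total opening cost: 11.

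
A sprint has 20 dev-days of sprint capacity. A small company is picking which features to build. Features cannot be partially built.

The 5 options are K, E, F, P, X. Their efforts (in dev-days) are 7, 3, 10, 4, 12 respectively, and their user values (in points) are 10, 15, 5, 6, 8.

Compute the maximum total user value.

K + E + F: effort 7 + 3 + 10 = 20 ≤ 20, user value 10 + 15 + 5 = 30.
K + E + P: effort 7 + 3 + 4 = 14 ≤ 20, user value 10 + 15 + 6 = 31.
Best is K, E, and P with total user value 31.

31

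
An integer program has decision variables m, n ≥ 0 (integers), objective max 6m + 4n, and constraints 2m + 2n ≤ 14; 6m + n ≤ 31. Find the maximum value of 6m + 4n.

36

The continuous relaxation peaks at (4.8, 2.2) with value 37.60; rounding to a feasible lattice point costs some objective.
(m,n)=(4,3): 2·4+2·3=14≤14, 6·4+1·3=27≤31, objective 36.
(m,n)=(3,4): 2·3+2·4=14≤14, 6·3+1·4=22≤31, objective 34.
(m,n)=(5,1): 2·5+2·1=12≤14, 6·5+1·1=31≤31, objective 34.
(m,n)=(4,2): 2·4+2·2=12≤14, 6·4+1·2=26≤31, objective 32.
Maximum is 36 at (m,n)=(4,3).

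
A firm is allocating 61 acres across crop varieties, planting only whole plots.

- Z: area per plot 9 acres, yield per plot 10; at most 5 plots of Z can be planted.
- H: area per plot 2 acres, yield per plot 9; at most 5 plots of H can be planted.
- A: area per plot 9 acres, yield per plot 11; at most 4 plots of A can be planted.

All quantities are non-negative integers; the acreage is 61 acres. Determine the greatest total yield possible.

2×Z, 5×H, and 3×A: area 55 ≤ 61, yield 2·10 + 5·9 + 3·11 = 98.
1×Z, 5×H, and 4×A: area 55 ≤ 61, yield 1·10 + 5·9 + 4·11 = 99.
Best is 99.

99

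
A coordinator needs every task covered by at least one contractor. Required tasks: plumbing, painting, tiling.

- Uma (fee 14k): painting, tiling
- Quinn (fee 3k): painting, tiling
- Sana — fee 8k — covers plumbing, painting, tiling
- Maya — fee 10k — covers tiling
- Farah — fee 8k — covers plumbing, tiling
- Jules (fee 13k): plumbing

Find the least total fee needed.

8

The greedy cost-per-new-task heuristic would pick Quinn and Sana for 11, but a cheaper cover exists.
Sana alone covers plumbing, painting, tiling — every task.
Total fee: 8.
No cover costs less than 8.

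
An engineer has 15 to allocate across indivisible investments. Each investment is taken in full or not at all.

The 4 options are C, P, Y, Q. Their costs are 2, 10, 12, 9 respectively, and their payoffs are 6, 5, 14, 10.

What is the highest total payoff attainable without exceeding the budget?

20

Treat it as a binary knapsack problem.
Take C and Y: cost 2 + 12 = 14 ≤ 15, payoff 6 + 14 = 20.
No other feasible combination does better.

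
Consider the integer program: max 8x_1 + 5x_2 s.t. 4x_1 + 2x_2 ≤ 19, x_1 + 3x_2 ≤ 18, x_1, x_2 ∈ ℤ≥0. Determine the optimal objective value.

41

Relaxing integrality, the LP optimum is 43.30 at (x_1,x_2) = (2.1, 5.3), which is not an integer point.
(x_1,x_2)=(2,5) is feasible, giving 41.
(x_1,x_2)=(2,4) is feasible, giving 36.
(x_1,x_2)=(1,5) is feasible, giving 33.
(x_1,x_2)=(1,4) is feasible, giving 28.
The best lattice point is (2,5), giving 41.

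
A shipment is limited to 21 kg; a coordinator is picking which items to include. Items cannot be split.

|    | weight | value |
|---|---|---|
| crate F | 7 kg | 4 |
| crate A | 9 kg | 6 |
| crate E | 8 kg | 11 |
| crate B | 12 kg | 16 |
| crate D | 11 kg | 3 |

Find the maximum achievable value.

27

Treat it as a binary knapsack problem.
Allowing fractional choices, the relaxed optimum would be about 27.7, but items are indivisible.
crate A + crate B: weight 9 + 12 = 21 ≤ 21, value 6 + 16 = 22.
crate F + crate B: weight 7 + 12 = 19 ≤ 21, value 4 + 16 = 20.
crate E + crate B: weight 8 + 12 = 20 ≤ 21, value 11 + 16 = 27.
Best is crate E and crate B with total value 27.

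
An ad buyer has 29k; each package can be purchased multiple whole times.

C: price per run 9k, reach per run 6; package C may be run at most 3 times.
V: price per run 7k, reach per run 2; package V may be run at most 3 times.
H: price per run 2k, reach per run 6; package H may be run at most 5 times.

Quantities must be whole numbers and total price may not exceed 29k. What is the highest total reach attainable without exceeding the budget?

This is a bounded integer knapsack.
H has the best ratio (6/2); taking only H gives at most 5×6 = 30 (stopped by the supply cap of 5).
Mixing does better — 2×C and 5×H: price 28 ≤ 29, reach 2·6 + 5·6 = 42.

42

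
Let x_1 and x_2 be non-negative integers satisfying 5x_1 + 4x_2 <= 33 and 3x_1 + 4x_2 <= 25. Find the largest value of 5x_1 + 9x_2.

54

(x_1,x_2)=(0,6): 5·0+4·6=24≤33, 3·0+4·6=24≤25, objective 54.
(x_1,x_2)=(1,5): 5·1+4·5=25≤33, 3·1+4·5=23≤25, objective 50.
(x_1,x_2)=(0,5): 5·0+4·5=20≤33, 3·0+4·5=20≤25, objective 45.
Maximum is 54 at (x_1,x_2)=(0,6).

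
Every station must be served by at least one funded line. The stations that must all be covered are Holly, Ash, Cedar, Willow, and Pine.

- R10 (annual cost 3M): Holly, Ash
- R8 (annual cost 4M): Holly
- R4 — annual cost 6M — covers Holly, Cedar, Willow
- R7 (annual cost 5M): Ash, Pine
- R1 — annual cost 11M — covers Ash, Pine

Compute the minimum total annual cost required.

11

The greedy cost-per-new-station heuristic would pick R10, R4, and R7 for 14, but a cheaper cover exists.
Choose R4 and R7: together they cover Holly, Ash, Cedar, Willow, Pine — every station.
Total annual cost: 6 + 5 = 11.
No cover costs less than 11.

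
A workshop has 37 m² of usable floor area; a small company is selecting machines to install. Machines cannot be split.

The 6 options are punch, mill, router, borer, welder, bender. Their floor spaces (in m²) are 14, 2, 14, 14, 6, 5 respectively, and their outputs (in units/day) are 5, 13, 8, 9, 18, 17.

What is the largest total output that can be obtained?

Allowing fractional choices, the relaxed optimum would be about 62.7, but machines are indivisible.
mill + router + welder + bender: floor space 2 + 14 + 6 + 5 = 27 ≤ 37, output 13 + 8 + 18 + 17 = 56.
mill + borer + welder + bender: floor space 2 + 14 + 6 + 5 = 27 ≤ 37, output 13 + 9 + 18 + 17 = 57.
punch + mill + welder + bender: floor space 14 + 2 + 6 + 5 = 27 ≤ 37, output 5 + 13 + 18 + 17 = 53.
Best is mill, borer, welder, and bender with total output 57.

57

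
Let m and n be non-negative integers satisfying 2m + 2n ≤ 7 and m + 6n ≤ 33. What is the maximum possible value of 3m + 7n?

21

The continuous relaxation peaks at (0, 3.5) with value 24.50; rounding to a feasible lattice point costs some objective.
(m,n)=(0,3) is feasible, giving 21.
(m,n)=(1,2) is feasible, giving 17.
(m,n)=(0,2) is feasible, giving 14.
The best lattice point is (0,3), giving 21.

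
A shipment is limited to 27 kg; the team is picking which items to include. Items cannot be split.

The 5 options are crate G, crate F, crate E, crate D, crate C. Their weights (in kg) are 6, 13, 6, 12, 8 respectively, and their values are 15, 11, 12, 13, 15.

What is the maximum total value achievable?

43

Take crate G, crate D, and crate C: weight 6 + 12 + 8 = 26 ≤ 27, value 15 + 13 + 15 = 43.
No other feasible combination does better.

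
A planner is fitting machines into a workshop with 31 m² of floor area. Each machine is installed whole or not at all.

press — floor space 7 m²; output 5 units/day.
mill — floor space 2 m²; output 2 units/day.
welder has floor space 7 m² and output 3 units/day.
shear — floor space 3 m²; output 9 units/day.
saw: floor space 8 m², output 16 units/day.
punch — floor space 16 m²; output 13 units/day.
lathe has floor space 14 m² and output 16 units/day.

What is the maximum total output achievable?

43

This is an integer program with binary decision variables.
Allowing fractional choices, the relaxed optimum would be about 46.2, but machines are indivisible.
mill + shear + saw + lathe: floor space 2 + 3 + 8 + 14 = 27 ≤ 31, output 2 + 9 + 16 + 16 = 43.
shear + saw + lathe: floor space 3 + 8 + 14 = 25 ≤ 31, output 9 + 16 + 16 = 41.
mill + shear + saw + punch: floor space 2 + 3 + 8 + 16 = 29 ≤ 31, output 2 + 9 + 16 + 13 = 40.
Best is mill, shear, saw, and lathe with total output 43.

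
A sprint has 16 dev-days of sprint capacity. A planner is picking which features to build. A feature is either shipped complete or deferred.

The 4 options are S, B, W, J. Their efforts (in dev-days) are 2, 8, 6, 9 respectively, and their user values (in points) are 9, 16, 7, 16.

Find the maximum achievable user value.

This is a 0-1 knapsack instance.
Allowing fractional choices, the relaxed optimum would be about 35.7, but features are indivisible.
S + B: effort 2 + 8 = 10 ≤ 16, user value 9 + 16 = 25.
S + B + W: effort 2 + 8 + 6 = 16 ≤ 16, user value 9 + 16 + 7 = 32.
Best is S, B, and W with total user value 32.

32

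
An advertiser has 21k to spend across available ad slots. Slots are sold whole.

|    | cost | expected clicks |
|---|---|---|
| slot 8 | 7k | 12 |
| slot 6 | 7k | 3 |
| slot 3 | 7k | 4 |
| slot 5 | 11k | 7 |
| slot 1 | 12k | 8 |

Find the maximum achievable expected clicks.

Allowing fractional choices, the relaxed optimum would be about 21.3, but ad slots are indivisible.
slot 8 + slot 6 + slot 3: cost 7 + 7 + 7 = 21 ≤ 21, expected clicks 12 + 3 + 4 = 19.
slot 8 + slot 1: cost 7 + 12 = 19 ≤ 21, expected clicks 12 + 8 = 20.
slot 8 + slot 5: cost 7 + 11 = 18 ≤ 21, expected clicks 12 + 7 = 19.
Best is slot 8 and slot 1 with total expected clicks 20.

20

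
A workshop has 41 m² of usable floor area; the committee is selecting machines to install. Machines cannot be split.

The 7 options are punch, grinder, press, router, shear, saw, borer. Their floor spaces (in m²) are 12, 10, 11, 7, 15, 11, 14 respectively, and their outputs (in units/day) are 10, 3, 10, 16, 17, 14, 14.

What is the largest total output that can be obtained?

Take punch, press, router, and saw: floor space 12 + 11 + 7 + 11 = 41 ≤ 41, output 10 + 10 + 16 + 14 = 50.
No other feasible combination does better.

50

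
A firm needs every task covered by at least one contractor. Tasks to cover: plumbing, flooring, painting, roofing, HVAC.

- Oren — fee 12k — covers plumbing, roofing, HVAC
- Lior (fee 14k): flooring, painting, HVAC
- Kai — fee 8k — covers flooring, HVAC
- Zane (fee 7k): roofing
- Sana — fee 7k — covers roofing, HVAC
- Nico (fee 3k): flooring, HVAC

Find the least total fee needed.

26

This is a weighted set-cover instance.
Choose Oren and Lior: together they cover plumbing, flooring, painting, roofing, HVAC — every task.
Total fee: 12 + 14 = 26.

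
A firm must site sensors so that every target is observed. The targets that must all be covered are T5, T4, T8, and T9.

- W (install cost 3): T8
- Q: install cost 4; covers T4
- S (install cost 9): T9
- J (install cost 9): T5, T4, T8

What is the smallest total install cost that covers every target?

This is an integer covering problem.
The greedy cost-per-new-target heuristic would pick W, Q, S, and J for 25, but a cheaper cover exists.
Choose S and J: together they cover T5, T4, T8, T9 — every target.
Total install cost: 9 + 9 = 18.
No cover costs less than 18.

18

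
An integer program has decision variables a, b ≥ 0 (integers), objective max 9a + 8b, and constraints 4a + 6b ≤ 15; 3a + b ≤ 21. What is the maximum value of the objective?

Relaxing integrality, the LP optimum is 33.75 at (a,b) = (3.75, 0), which is not an integer point.
(a,b)=(3,0): 4·3+6·0=12≤15, 3·3+1·0=9≤21, objective 27.
(a,b)=(2,1): 4·2+6·1=14≤15, 3·2+1·1=7≤21, objective 26.
(a,b)=(2,0): 4·2+6·0=8≤15, 3·2+1·0=6≤21, objective 18.
Maximum is 27 at (a,b)=(3,0).

27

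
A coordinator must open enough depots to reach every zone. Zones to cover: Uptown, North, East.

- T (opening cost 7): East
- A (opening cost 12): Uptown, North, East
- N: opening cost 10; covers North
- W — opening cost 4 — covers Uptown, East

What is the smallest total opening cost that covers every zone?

12

The greedy cost-per-new-zone heuristic would pick W and N for 14, but a cheaper cover exists.
A alone covers Uptown, North, East — every zone.
Total opening cost: 12.
No cover costs less than 12.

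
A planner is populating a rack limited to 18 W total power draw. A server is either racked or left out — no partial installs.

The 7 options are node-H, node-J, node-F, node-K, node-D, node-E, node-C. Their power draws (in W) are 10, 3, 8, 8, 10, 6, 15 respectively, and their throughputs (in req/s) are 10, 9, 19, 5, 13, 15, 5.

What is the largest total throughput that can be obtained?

This is an integer program with binary decision variables.
Allowing fractional choices, the relaxed optimum would be about 44.3, but servers are indivisible.
node-F + node-E: power draw 8 + 6 = 14 ≤ 18, throughput 19 + 15 = 34.
node-J + node-F + node-E: power draw 3 + 8 + 6 = 17 ≤ 18, throughput 9 + 19 + 15 = 43.
node-F + node-D: power draw 8 + 10 = 18 ≤ 18, throughput 19 + 13 = 32.
Best is node-J, node-F, and node-E with total throughput 43.

43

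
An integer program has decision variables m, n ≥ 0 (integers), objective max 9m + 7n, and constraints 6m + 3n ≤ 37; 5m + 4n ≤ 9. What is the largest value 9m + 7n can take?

16

(m,n)=(1,1): 6·1+3·1=9≤37, 5·1+4·1=9≤9, objective 16.
(m,n)=(0,2): 6·0+3·2=6≤37, 5·0+4·2=8≤9, objective 14.
The best lattice point is (1,1), giving 16.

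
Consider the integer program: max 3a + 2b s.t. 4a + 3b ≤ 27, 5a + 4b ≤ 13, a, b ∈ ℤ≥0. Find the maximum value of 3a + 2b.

7

(a,b)=(1,2) is feasible, giving 7.
(a,b)=(0,3) is feasible, giving 6.
(a,b)=(2,0) is feasible, giving 6.
No feasible integer point exceeds 7.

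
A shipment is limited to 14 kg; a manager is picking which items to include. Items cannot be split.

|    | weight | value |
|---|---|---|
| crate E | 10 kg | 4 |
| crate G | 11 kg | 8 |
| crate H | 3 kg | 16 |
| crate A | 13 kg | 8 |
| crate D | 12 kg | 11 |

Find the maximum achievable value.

24

Allowing fractional choices, the relaxed optimum would be about 26.1, but items are indivisible.
crate E + crate H: weight 10 + 3 = 13 ≤ 14, value 4 + 16 = 20.
crate H: weight 3 ≤ 14, value 16.
crate G + crate H: weight 11 + 3 = 14 ≤ 14, value 8 + 16 = 24.
Best is crate G and crate H with total value 24.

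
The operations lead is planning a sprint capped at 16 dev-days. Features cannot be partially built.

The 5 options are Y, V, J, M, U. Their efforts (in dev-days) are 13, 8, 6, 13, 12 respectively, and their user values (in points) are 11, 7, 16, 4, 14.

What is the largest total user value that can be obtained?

Treat it as a binary knapsack problem.
V + J: effort 8 + 6 = 14 ≤ 16, user value 7 + 16 = 23.
J: effort 6 ≤ 16, user value 16.
U: effort 12 ≤ 16, user value 14.
Best is V and J with total user value 23.

23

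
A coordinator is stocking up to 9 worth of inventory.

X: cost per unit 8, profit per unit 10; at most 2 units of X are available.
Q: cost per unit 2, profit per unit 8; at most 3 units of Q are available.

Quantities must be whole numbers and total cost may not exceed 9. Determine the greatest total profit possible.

24

3×Q: cost 6 ≤ 9, profit 3·8 = 24.
2×Q: cost 4 ≤ 9, profit 2·8 = 16.
Best is 24.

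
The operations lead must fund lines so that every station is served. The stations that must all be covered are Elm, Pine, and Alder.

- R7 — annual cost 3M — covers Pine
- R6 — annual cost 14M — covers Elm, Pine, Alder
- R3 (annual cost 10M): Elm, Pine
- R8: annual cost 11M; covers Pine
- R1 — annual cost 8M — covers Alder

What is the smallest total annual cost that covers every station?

This is a weighted set-cover instance.
The greedy cost-per-new-station heuristic would pick R7 and R6 for 17, but a cheaper cover exists.
R6 alone covers Elm, Pine, Alder — every station.
Total annual cost: 14.
No cover costs less than 14.

14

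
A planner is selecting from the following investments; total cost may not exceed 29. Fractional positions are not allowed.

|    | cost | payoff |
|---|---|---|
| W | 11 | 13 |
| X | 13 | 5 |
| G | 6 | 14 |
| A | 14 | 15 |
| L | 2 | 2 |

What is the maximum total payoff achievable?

31

Allowing fractional choices, the relaxed optimum would be about 39.9, but investments are indivisible.
G + A + L: cost 6 + 14 + 2 = 22 ≤ 29, payoff 14 + 15 + 2 = 31.
W + G + L: cost 11 + 6 + 2 = 19 ≤ 29, payoff 13 + 14 + 2 = 29.
W + A + L: cost 11 + 14 + 2 = 27 ≤ 29, payoff 13 + 15 + 2 = 30.
Best is G, A, and L with total payoff 31.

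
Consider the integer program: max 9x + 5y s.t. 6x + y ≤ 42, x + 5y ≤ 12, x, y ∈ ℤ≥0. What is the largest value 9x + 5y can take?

The continuous relaxation peaks at (6.83, 1.03) with value 66.62; rounding to a feasible lattice point costs some objective.
(x,y)=(7,0): 6·7+1·0=42≤42, 1·7+5·0=7≤12, objective 63.
(x,y)=(6,1): 6·6+1·1=37≤42, 1·6+5·1=11≤12, objective 59.
(x,y)=(6,0): 6·6+1·0=36≤42, 1·6+5·0=6≤12, objective 54.
(x,y)=(5,1): 6·5+1·1=31≤42, 1·5+5·1=10≤12, objective 50.
No feasible integer point exceeds 63.

63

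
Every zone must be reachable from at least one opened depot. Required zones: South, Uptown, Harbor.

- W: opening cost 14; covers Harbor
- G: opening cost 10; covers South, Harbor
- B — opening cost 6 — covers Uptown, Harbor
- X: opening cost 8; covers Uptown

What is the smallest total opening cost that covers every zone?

This is an integer covering problem.
Choose G and B: together they cover South, Uptown, Harbor — every zone.
Total opening cost: 10 + 6 = 16.
No cover costs less than 16.

16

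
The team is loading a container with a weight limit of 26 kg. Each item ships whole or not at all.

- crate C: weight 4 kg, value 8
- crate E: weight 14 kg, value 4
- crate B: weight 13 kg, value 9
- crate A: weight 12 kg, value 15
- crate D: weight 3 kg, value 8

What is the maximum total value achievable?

Allowing fractional choices, the relaxed optimum would be about 35.8, but items are indivisible.
crate C + crate A + crate D: weight 4 + 12 + 3 = 19 ≤ 26, value 8 + 15 + 8 = 31.
crate C + crate B + crate D: weight 4 + 13 + 3 = 20 ≤ 26, value 8 + 9 + 8 = 25.
Best is crate C, crate A, and crate D with total value 31.

31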